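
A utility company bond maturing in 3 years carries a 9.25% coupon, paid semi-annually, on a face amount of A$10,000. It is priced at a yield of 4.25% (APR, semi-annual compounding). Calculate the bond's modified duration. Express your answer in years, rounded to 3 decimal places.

Periodic yield y = 0.02125. First find Macaulay duration:
  t   CF        PV=CF/(1+0.02125)^t    t·PV
  1       462.50       452.8764       452.8764
  2       462.50       443.4530       886.9060
  3       462.50       434.2257     1,302.6771
  4       462.50       425.1904     1,700.7616
  5       462.50       416.3431     2,081.7156
  6    10,462.50     9,222.3809    55,334.2852
  Σ                 11,394.4695    61,759.2219
P = 11,394.4695; Macaulay duration = 61,759.2219 / 11,394.4695 = 5.42011 half-year periods = 2.71005 years.
Modified duration = D_Mac / (1 + y) = 2.71005 / 1.02125 = 2.65366 years.

2.654 years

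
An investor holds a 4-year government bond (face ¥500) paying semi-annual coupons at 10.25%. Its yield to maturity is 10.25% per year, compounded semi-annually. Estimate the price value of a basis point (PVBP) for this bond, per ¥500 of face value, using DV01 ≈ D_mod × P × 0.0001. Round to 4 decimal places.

¥0.1608

Periodic yield y = 0.05125.
  t   CF        PV=CF/(1+0.05125)^t    t·PV
  1       25.625        24.3757        24.3757
  2       25.625        23.1874        46.3748
  3       25.625        22.0570        66.1709
  4       25.625        20.9817        83.9266
  5       25.625        19.9588        99.7939
  6       25.625        18.9858       113.9145
  7       25.625        18.0602       126.4212
  8      525.625       352.3935     2,819.1483
  Σ                    500.0000     3,380.1260
P = 500.0000; D_Mac = 6.76025 half-year periods = 3.38013 yrs; D_mod = 3.21534 yrs.
DV01 ≈ 3.21534 × 500.0000 × 0.0001 = 0.160767.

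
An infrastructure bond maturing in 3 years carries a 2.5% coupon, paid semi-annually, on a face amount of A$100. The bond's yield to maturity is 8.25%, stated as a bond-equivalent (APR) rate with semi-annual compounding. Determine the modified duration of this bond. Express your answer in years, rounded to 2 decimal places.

2.78 years

Periodic yield y = 0.04125. First find Macaulay duration:
  t   CF        PV=CF/(1+0.04125)^t    t·PV
  1         1.25         1.2005         1.2005
  2         1.25         1.1529         2.3058
  3         1.25         1.1072         3.3217
  4         1.25         1.0634         4.2535
  5         1.25         1.0213         5.1063
  6       101.25        79.4447       476.6682
  Σ                     84.9900       492.8561
P = 84.9900; Macaulay duration = 492.8561 / 84.9900 = 5.79899 half-year periods = 2.89949 years.
Modified duration = D_Mac / (1 + y) = 2.89949 / 1.04125 = 2.78463 years.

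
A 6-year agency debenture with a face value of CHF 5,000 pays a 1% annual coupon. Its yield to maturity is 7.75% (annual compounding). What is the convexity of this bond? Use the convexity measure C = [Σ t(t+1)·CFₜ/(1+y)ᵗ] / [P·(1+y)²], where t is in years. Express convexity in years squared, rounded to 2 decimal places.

With y = 0.0775:
  t   CF        PV=CF/(1+0.0775)^t    t·PV        t(t+1)·PV
  1        50.00        46.4037        46.4037          92.8074
  2        50.00        43.0661        86.1322         258.3965
  3        50.00        39.9685       119.9056         479.6224
  4        50.00        37.0938       148.3751         741.8753
  5        50.00        34.4258       172.1288       1,032.7730
  6     5,050.00     3,226.9163    19,361.4980     135,530.4860
  Σ                  3,427.8742    19,934.4434     138,135.9605
P = 3,427.8742.
Convexity = Σ t(t+1)·PV / [P·(1+y)²] = 138,135.9605 / (3,427.8742 × 1.161006) = 34.70942.

34.71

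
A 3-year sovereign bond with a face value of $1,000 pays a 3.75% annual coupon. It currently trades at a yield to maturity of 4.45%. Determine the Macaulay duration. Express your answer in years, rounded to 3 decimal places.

2.892 years

Periodic yield y = 0.0445. Discount each cash flow and weight by its year:
  t   CF        PV=CF/(1+0.0445)^t    t·PV
  1        37.50        35.9023        35.9023
  2        37.50        34.3728        68.7455
  3     1,037.50       910.4640     2,731.3920
  Σ                    980.7391     2,836.0398
Price P = Σ PV = 980.7391.
Macaulay duration = Σ(t·PV) / P = 2,836.0398 / 980.7391 = 2.89174 years.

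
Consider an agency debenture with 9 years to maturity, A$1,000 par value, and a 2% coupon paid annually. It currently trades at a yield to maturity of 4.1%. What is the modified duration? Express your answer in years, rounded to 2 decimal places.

7.93 years

Periodic yield y = 0.041. First find Macaulay duration:
  t   CF        PV=CF/(1+0.041)^t    t·PV
  1        20.00        19.2123        19.2123
  2        20.00        18.4556        36.9112
  3        20.00        17.7287        53.1862
  4        20.00        17.0305        68.1219
  5        20.00        16.3597        81.7987
  6        20.00        15.7154        94.2924
  7        20.00        15.0965       105.6752
  8        20.00        14.5019       116.0150
  9     1,020.00       710.4665     6,394.1985
  Σ                    844.5671     6,969.4115
P = 844.5671; Macaulay duration = 6,969.4115 / 844.5671 = 8.25205 years.
Modified duration = D_Mac / (1 + y) = 8.25205 / 1.041 = 7.92704 years.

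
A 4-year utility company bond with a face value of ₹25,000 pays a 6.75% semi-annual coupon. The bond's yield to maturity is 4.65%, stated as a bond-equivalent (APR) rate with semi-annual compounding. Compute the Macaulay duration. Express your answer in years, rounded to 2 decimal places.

3.59 years

Periodic yield y = 0.02325. Discount each cash flow and weight by its period:
  t   CF        PV=CF/(1+0.02325)^t    t·PV
  1       843.75       824.5785       824.5785
  2       843.75       805.8427     1,611.6854
  3       843.75       787.5326     2,362.5977
  4       843.75       769.6385     3,078.5539
  5       843.75       752.1510     3,760.7548
  6       843.75       735.0608     4,410.3648
  7       843.75       718.3590     5,028.5127
  8    25,843.75    21,503.1213   172,024.9704
  Σ                 26,896.2843   193,102.0183
Price P = Σ PV = 26,896.2843.
Macaulay duration = Σ(t·PV) / P = 193,102.0183 / 26,896.2843 = 7.17951 half-year periods.
In years: 7.17951 / 2 = 3.58975 years.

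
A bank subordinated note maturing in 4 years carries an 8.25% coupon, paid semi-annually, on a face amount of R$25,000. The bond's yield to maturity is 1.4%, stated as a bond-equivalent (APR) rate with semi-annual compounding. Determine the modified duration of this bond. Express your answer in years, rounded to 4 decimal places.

Periodic yield y = 0.007. First find Macaulay duration:
  t   CF        PV=CF/(1+0.007)^t    t·PV
  1     1,031.25     1,024.0814     1,024.0814
  2     1,031.25     1,016.9627     2,033.9254
  3     1,031.25     1,009.8934     3,029.6803
  4     1,031.25     1,002.8733     4,011.4933
  5     1,031.25       995.9020     4,979.5100
  6     1,031.25       988.9792     5,933.8749
  7     1,031.25       982.1044     6,874.7310
  8    26,031.25    24,618.3680   196,946.9437
  Σ                 31,639.1644   224,834.2401
P = 31,639.1644; Macaulay duration = 224,834.2401 / 31,639.1644 = 7.10620 half-year periods = 3.55310 years.
Modified duration = D_Mac / (1 + y) = 3.55310 / 1.007 = 3.52840 years.

3.5284 years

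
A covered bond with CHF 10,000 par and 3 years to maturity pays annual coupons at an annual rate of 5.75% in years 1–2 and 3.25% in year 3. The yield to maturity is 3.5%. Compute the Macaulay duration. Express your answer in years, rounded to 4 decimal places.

Periodic yield y = 0.035. Discount each cash flow and weight by its year:
  t   CF        PV=CF/(1+0.035)^t    t·PV
  1       575.00       555.5556       555.5556
  2       575.00       536.7687     1,073.5373
  3    10,325.00     9,312.5584    27,937.6753
  Σ                 10,404.8826    29,566.7682
Price P = Σ PV = 10,404.8826.
Macaulay duration = Σ(t·PV) / P = 29,566.7682 / 10,404.8826 = 2.84162 years.

2.8416 years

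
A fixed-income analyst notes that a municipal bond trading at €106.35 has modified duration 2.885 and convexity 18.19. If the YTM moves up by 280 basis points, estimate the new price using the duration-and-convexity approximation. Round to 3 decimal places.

€98.517

Duration effect: -D_mod·Δy = -2.885 × (+0.028) = -0.080780
Convexity effect: ½·C·(Δy)² = 0.5 × 18.19 × (0.028)² = +0.00713048
ΔP/P ≈ -0.080780 + 0.00713048 = -0.07364952
New price ≈ 106.35 × (1 - 0.07364952) = 98.517373548.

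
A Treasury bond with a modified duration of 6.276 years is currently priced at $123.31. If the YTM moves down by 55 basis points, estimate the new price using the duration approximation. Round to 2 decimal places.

Duration approximation: ΔP/P ≈ -D_mod · Δy = -6.276 × (-0.0055) = +0.034518.
New price ≈ 123.31 × (1 + 0.034518) = 127.56641458.

$127.57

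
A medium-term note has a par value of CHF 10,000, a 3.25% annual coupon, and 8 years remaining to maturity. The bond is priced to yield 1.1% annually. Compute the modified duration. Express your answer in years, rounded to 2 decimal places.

7.16 years

Periodic yield y = 0.011. First find Macaulay duration:
  t   CF        PV=CF/(1+0.011)^t    t·PV
  1       325.00       321.4639       321.4639
  2       325.00       317.9663       635.9325
  3       325.00       314.5067       943.5201
  4       325.00       311.0848     1,244.3390
  5       325.00       307.7001     1,538.5003
  6       325.00       304.3522     1,826.1131
  7       325.00       301.0407     2,107.2852
  8    10,325.00     9,459.7752    75,678.2015
  Σ                 11,637.8898    84,295.3557
P = 11,637.8898; Macaulay duration = 84,295.3557 / 11,637.8898 = 7.24318 years.
Modified duration = D_Mac / (1 + y) = 7.24318 / 1.011 = 7.16437 years.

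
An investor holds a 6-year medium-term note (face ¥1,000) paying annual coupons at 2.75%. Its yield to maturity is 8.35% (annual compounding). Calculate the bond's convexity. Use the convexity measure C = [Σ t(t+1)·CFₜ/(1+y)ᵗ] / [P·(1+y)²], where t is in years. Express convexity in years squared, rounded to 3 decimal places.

With y = 0.0835:
  t   CF        PV=CF/(1+0.0835)^t    t·PV        t(t+1)·PV
  1        27.50        25.3807        25.3807          50.7614
  2        27.50        23.4247        46.8495         140.5485
  3        27.50        21.6195        64.8585         259.4342
  4        27.50        19.9534        79.8136         399.0681
  5        27.50        18.4157        92.0785         552.4709
  6     1,027.50       635.0506     3,810.3037      26,672.1256
  Σ                    743.8447     4,119.2845      28,074.4086
P = 743.8447.
Convexity = Σ t(t+1)·PV / [P·(1+y)²] = 28,074.4086 / (743.8447 × 1.173972) = 32.14923.

32.149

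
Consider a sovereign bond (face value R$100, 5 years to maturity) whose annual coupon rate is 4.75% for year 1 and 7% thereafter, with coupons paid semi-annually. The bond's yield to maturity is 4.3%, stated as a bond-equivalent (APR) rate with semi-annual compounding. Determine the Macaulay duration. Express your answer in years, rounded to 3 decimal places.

4.421 years

Periodic yield y = 0.0215. Discount each cash flow and weight by its period:
  t   CF        PV=CF/(1+0.0215)^t    t·PV
  1        2.375         2.3250         2.3250
  2        2.375         2.2761         4.5522
  3        3.500         3.2836         9.8509
  4        3.500         3.2145        12.8580
  5        3.500         3.1469        15.7343
  6        3.500         3.0806        18.4837
  7        3.500         3.0158        21.1104
  8        3.500         2.9523        23.6184
  9        3.500         2.8902        26.0115
  10     103.500        83.6675       836.6747
  Σ                    109.8524       971.2191
Price P = Σ PV = 109.8524.
Macaulay duration = Σ(t·PV) / P = 971.2191 / 109.8524 = 8.84113 half-year periods.
In years: 8.84113 / 2 = 4.42056 years.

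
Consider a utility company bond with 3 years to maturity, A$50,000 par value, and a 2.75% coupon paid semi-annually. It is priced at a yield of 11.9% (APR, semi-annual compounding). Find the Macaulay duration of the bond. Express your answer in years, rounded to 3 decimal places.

Periodic yield y = 0.0595. Discount each cash flow and weight by its period:
  t   CF        PV=CF/(1+0.0595)^t    t·PV
  1       687.50       648.8910       648.8910
  2       687.50       612.4502     1,224.9004
  3       687.50       578.0559     1,734.1676
  4       687.50       545.5931     2,182.3723
  5       687.50       514.9534     2,574.7668
  6    50,687.50    35,833.9848   215,003.9089
  Σ                 38,733.9283   223,369.0070
Price P = Σ PV = 38,733.9283.
Macaulay duration = Σ(t·PV) / P = 223,369.0070 / 38,733.9283 = 5.76675 half-year periods.
In years: 5.76675 / 2 = 2.88338 years.

2.883 years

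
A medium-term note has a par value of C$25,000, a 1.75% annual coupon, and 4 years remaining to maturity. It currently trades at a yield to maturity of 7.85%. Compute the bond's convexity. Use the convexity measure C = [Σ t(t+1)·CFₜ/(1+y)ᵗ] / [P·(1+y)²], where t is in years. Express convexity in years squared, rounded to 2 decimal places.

With y = 0.0785:
  t   CF        PV=CF/(1+0.0785)^t    t·PV        t(t+1)·PV
  1       437.50       405.6560       405.6560         811.3120
  2       437.50       376.1298       752.2596       2,256.7789
  3       437.50       348.7527     1,046.2582       4,185.0327
  4    25,437.50    18,801.5576    75,206.2303     376,031.1514
  Σ                 19,932.0961    77,410.4041     383,284.2750
P = 19,932.0961.
Convexity = Σ t(t+1)·PV / [P·(1+y)²] = 383,284.2750 / (19,932.0961 × 1.163162) = 16.53209.

16.53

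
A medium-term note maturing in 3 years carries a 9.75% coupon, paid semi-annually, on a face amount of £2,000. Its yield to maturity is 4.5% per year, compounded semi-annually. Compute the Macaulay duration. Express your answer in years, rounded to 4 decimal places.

2.6969 years

Periodic yield y = 0.0225. Discount each cash flow and weight by its period:
  t   CF        PV=CF/(1+0.0225)^t    t·PV
  1        97.50        95.3545        95.3545
  2        97.50        93.2563       186.5125
  3        97.50        91.2042       273.6125
  4        97.50        89.1972       356.7889
  5        97.50        87.2345       436.1723
  6     2,097.50     1,835.3634    11,012.1805
  Σ                  2,291.6100    12,360.6212
Price P = Σ PV = 2,291.6100.
Macaulay duration = Σ(t·PV) / P = 12,360.6212 / 2,291.6100 = 5.39386 half-year periods.
In years: 5.39386 / 2 = 2.69693 years.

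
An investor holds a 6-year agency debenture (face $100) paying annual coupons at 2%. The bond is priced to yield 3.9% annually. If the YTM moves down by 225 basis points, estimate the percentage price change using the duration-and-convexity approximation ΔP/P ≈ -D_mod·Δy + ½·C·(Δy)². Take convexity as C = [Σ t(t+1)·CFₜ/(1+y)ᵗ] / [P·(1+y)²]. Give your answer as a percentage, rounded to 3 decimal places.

+13.251%

With y = 0.039:
  t   CF        PV=CF/(1+0.039)^t    t·PV        t(t+1)·PV
  1         2.00         1.9249         1.9249           3.8499
  2         2.00         1.8527         3.7053          11.1160
  3         2.00         1.7831         5.3494          21.3976
  4         2.00         1.7162         6.8648          34.3240
  5         2.00         1.6518         8.2589          49.5534
  6       102.00        81.0787       486.4723       3,405.3063
  Σ                     90.0074       512.5757       3,525.5471
P = 90.0074; D_Mac = 5.69482 yrs; D_mod = 5.48105 yrs; C = 36.28416.
Duration effect: -5.48105 × (-0.0225) = +0.123324
Convexity effect: 0.5 × 36.28416 × (-0.0225)² = +0.0091844
ΔP/P ≈ +0.123324 + 0.0091844 = +0.132508 = +13.2508%.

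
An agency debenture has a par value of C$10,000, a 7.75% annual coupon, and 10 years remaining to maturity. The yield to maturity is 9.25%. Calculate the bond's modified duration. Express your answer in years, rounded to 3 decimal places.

6.555 years

Periodic yield y = 0.0925. First find Macaulay duration:
  t   CF        PV=CF/(1+0.0925)^t    t·PV
  1       775.00       709.3822       709.3822
  2       775.00       649.3200     1,298.6401
  3       775.00       594.3433     1,783.0299
  4       775.00       544.0213     2,176.0853
  5       775.00       497.9600     2,489.8001
  6       775.00       455.7986     2,734.7919
  7       775.00       417.2070     2,920.4490
  8       775.00       381.8828     3,055.0627
  9       775.00       349.5495     3,145.9455
  10   10,775.00     4,448.3897    44,483.8966
  Σ                  9,047.8545    64,797.0831
P = 9,047.8545; Macaulay duration = 64,797.0831 / 9,047.8545 = 7.16160 years.
Modified duration = D_Mac / (1 + y) = 7.16160 / 1.0925 = 6.55524 years.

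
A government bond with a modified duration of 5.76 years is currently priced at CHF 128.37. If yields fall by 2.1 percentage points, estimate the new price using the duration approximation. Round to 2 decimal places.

Duration approximation: ΔP/P ≈ -D_mod · Δy = -5.76 × (-0.021) = +0.120960.
New price ≈ 128.37 × (1 + 0.120960) = 143.8976352.

CHF 143.90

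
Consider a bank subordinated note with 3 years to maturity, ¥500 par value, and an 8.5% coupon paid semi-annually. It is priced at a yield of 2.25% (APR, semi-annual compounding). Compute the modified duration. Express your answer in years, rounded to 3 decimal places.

2.706 years

Periodic yield y = 0.01125. First find Macaulay duration:
  t   CF        PV=CF/(1+0.01125)^t    t·PV
  1        21.25        21.0136        21.0136
  2        21.25        20.7798        41.5596
  3        21.25        20.5487        61.6460
  4        21.25        20.3201        81.2802
  5        21.25        20.0940       100.4700
  6       521.25       487.4105     2,924.4629
  Σ                    590.1666     3,230.4322
P = 590.1666; Macaulay duration = 3,230.4322 / 590.1666 = 5.47376 half-year periods = 2.73688 years.
Modified duration = D_Mac / (1 + y) = 2.73688 / 1.01125 = 2.70643 years.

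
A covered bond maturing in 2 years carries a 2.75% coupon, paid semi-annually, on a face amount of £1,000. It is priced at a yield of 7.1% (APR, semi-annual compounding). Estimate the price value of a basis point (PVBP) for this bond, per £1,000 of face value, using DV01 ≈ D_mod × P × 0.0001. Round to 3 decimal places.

£0.174

Periodic yield y = 0.0355.
  t   CF        PV=CF/(1+0.0355)^t    t·PV
  1        13.75        13.2786        13.2786
  2        13.75        12.8234        25.6468
  3        13.75        12.3838        37.1513
  4     1,013.75       881.7195     3,526.8781
  Σ                    920.2053     3,602.9547
P = 920.2053; D_Mac = 3.91538 half-year periods = 1.95769 yrs; D_mod = 1.89058 yrs.
DV01 ≈ 1.89058 × 920.2053 × 0.0001 = 0.173972.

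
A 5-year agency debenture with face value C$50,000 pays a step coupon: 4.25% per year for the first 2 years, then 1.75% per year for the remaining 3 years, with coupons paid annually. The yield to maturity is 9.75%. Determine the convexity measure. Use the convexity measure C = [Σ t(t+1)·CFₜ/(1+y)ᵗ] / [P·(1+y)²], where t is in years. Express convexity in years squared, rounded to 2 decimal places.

22.33

With y = 0.0975:
  t   CF        PV=CF/(1+0.0975)^t    t·PV        t(t+1)·PV
  1     2,125.00     1,936.2187     1,936.2187       3,872.4374
  2     2,125.00     1,764.2084     3,528.4167      10,585.2502
  3       875.00       661.9032     1,985.7095       7,942.8381
  4       875.00       603.1008     2,412.4034      12,062.0169
  5    50,875.00    31,950.8030   159,754.0151     958,524.0904
  Σ                 36,916.2341   169,616.7634     992,986.6330
P = 36,916.2341.
Convexity = Σ t(t+1)·PV / [P·(1+y)²] = 992,986.6330 / (36,916.2341 × 1.204506) = 22.33145.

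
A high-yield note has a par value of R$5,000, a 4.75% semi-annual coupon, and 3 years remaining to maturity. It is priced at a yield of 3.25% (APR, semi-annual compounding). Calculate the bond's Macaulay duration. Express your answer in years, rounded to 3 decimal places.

2.835 years

Periodic yield y = 0.01625. Discount each cash flow and weight by its period:
  t   CF        PV=CF/(1+0.01625)^t    t·PV
  1       118.75       116.8512       116.8512
  2       118.75       114.9827       229.9654
  3       118.75       113.1441       339.4323
  4       118.75       111.3349       445.3397
  5       118.75       109.5547       547.7733
  6     5,118.75     4,646.8705    27,881.2229
  Σ                  5,212.7380    29,560.5847
Price P = Σ PV = 5,212.7380.
Macaulay duration = Σ(t·PV) / P = 29,560.5847 / 5,212.7380 = 5.67084 half-year periods.
In years: 5.67084 / 2 = 2.83542 years.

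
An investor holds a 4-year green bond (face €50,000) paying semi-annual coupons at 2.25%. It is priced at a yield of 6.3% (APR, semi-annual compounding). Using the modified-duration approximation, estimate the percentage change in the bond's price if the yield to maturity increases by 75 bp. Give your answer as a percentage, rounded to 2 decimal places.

Periodic yield y = 0.0315. Modified duration first:
  t   CF        PV=CF/(1+0.0315)^t    t·PV
  1       562.50       545.3223       545.3223
  2       562.50       528.6693     1,057.3385
  3       562.50       512.5247     1,537.5742
  4       562.50       496.8732     1,987.4929
  5       562.50       481.6997     2,408.4984
  6       562.50       466.9895     2,801.9371
  7       562.50       452.7286     3,169.1000
  8    50,562.50    39,452.5138   315,620.1104
  Σ                 42,937.3212   329,127.3740
P = 42,937.3212; D_Mac = 7.66530 half-year periods = 3.83265 yrs; D_mod = 3.83265/(1+0.0315) = 3.71561 yrs.
ΔP/P ≈ -D_mod · Δy = -3.71561 × (+0.0075) = -0.027867 = -2.7867%.

-2.79%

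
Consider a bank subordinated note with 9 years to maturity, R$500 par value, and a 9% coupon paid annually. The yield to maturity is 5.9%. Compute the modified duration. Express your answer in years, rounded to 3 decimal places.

Periodic yield y = 0.059. First find Macaulay duration:
  t   CF        PV=CF/(1+0.059)^t    t·PV
  1        45.00        42.4929        42.4929
  2        45.00        40.1255        80.2510
  3        45.00        37.8900       113.6700
  4        45.00        35.7790       143.1162
  5        45.00        33.7857       168.9284
  6        45.00        31.9034       191.4203
  7        45.00        30.1260       210.8817
  8        45.00        28.4475       227.5804
  9       545.00       325.3366     2,928.0290
  Σ                    605.8866     4,106.3699
P = 605.8866; Macaulay duration = 4,106.3699 / 605.8866 = 6.77746 years.
Modified duration = D_Mac / (1 + y) = 6.77746 / 1.059 = 6.39986 years.

6.400 years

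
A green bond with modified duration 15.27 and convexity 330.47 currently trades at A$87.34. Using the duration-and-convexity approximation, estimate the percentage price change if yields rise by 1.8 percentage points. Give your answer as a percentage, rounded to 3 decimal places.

Duration effect: -D_mod·Δy = -15.27 × (+0.018) = -0.274860
Convexity effect: ½·C·(Δy)² = 0.5 × 330.47 × (0.018)² = +0.05353614
ΔP/P ≈ -0.274860 + 0.05353614 = -0.22132386
= -22.132386%.

-22.132%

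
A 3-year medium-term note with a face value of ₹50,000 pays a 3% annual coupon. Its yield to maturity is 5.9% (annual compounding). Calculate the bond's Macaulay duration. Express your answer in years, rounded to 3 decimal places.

2.910 years

Periodic yield y = 0.059. Discount each cash flow and weight by its year:
  t   CF        PV=CF/(1+0.059)^t    t·PV
  1     1,500.00     1,416.4306     1,416.4306
  2     1,500.00     1,337.5171     2,675.0342
  3    51,500.00    43,363.0028   130,089.0084
  Σ                 46,116.9505   134,180.4732
Price P = Σ PV = 46,116.9505.
Macaulay duration = Σ(t·PV) / P = 134,180.4732 / 46,116.9505 = 2.90957 years.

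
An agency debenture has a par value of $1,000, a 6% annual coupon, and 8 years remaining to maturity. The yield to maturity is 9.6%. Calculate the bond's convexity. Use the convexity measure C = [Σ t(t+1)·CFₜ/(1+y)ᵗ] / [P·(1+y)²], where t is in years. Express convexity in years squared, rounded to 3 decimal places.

44.261

With y = 0.096:
  t   CF        PV=CF/(1+0.096)^t    t·PV        t(t+1)·PV
  1        60.00        54.7445        54.7445         109.4891
  2        60.00        49.9494        99.8988         299.6963
  3        60.00        45.5743       136.7228         546.8911
  4        60.00        41.5824       166.3294         831.6470
  5        60.00        37.9401       189.7005       1,138.2030
  6        60.00        34.6169       207.7013       1,453.9090
  7        60.00        31.5847       221.0932       1,768.7457
  8     1,060.00       509.1215     4,072.9719      36,656.7475
  Σ                    805.1137     5,149.1624      42,805.3287
P = 805.1137.
Convexity = Σ t(t+1)·PV / [P·(1+y)²] = 42,805.3287 / (805.1137 × 1.201216) = 44.26082.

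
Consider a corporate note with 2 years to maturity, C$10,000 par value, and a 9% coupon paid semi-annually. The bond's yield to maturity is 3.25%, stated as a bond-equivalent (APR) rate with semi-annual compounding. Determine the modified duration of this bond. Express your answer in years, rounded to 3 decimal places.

1.852 years

Periodic yield y = 0.01625. First find Macaulay duration:
  t   CF        PV=CF/(1+0.01625)^t    t·PV
  1       450.00       442.8044       442.8044
  2       450.00       435.7239       871.4478
  3       450.00       428.7566     1,286.2699
  4    10,450.00     9,797.4726    39,189.8903
  Σ                 11,104.7575    41,790.4124
P = 11,104.7575; Macaulay duration = 41,790.4124 / 11,104.7575 = 3.76329 half-year periods = 1.88164 years.
Modified duration = D_Mac / (1 + y) = 1.88164 / 1.01625 = 1.85156 years.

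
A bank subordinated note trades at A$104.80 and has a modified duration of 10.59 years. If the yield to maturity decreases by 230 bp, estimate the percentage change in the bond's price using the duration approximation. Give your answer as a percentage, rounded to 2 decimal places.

+24.36%

Duration approximation: ΔP/P ≈ -D_mod · Δy = -10.59 × (-0.023) = +0.243570.
As a percentage: +24.3570%.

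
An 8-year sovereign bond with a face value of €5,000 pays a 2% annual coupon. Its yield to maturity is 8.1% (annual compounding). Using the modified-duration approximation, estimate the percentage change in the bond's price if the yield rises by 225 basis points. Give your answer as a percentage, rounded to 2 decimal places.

Periodic yield y = 0.081. Modified duration first:
  t   CF        PV=CF/(1+0.081)^t    t·PV
  1       100.00        92.5069        92.5069
  2       100.00        85.5753       171.1507
  3       100.00        79.1631       237.4894
  4       100.00        73.2314       292.9255
  5       100.00        67.7441       338.7205
  6       100.00        62.6680       376.0080
  7       100.00        57.9722       405.8057
  8     5,100.00     2,735.0459    21,880.3675
  Σ                  3,253.9071    23,794.9743
P = 3,253.9071; D_Mac = 7.31274 yrs; D_mod = 7.31274/(1+0.081) = 6.76479 yrs.
ΔP/P ≈ -D_mod · Δy = -6.76479 × (+0.0225) = -0.152208 = -15.2208%.

-15.22%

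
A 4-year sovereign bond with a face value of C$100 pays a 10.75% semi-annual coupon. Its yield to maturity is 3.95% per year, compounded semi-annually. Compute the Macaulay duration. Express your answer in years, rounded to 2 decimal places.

3.43 years

Periodic yield y = 0.01975. Discount each cash flow and weight by its period:
  t   CF        PV=CF/(1+0.01975)^t    t·PV
  1        5.375         5.2709         5.2709
  2        5.375         5.1688        10.3376
  3        5.375         5.0687        15.2061
  4        5.375         4.9705        19.8822
  5        5.375         4.8743        24.3714
  6        5.375         4.7799        28.6792
  7        5.375         4.6873        32.8111
  8      105.375        90.1131       720.9047
  Σ                    124.9335       857.4632
Price P = Σ PV = 124.9335.
Macaulay duration = Σ(t·PV) / P = 857.4632 / 124.9335 = 6.86336 half-year periods.
In years: 6.86336 / 2 = 3.43168 years.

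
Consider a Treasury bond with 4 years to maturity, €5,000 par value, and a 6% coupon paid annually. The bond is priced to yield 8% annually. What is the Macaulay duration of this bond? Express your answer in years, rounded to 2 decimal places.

Periodic yield y = 0.08. Discount each cash flow and weight by its year:
  t   CF        PV=CF/(1+0.08)^t    t·PV
  1       300.00       277.7778       277.7778
  2       300.00       257.2016       514.4033
  3       300.00       238.1497       714.4490
  4     5,300.00     3,895.6582    15,582.6329
  Σ                  4,668.7873    17,089.2630
Price P = Σ PV = 4,668.7873.
Macaulay duration = Σ(t·PV) / P = 17,089.2630 / 4,668.7873 = 3.66032 years.

3.66 years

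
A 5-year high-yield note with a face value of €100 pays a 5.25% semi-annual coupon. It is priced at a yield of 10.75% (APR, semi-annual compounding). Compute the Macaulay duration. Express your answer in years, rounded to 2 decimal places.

4.38 years

Periodic yield y = 0.05375. Discount each cash flow and weight by its period:
  t   CF        PV=CF/(1+0.05375)^t    t·PV
  1        2.625         2.4911         2.4911
  2        2.625         2.3640         4.7281
  3        2.625         2.2435         6.7304
  4        2.625         2.1290         8.5161
  5        2.625         2.0204        10.1021
  6        2.625         1.9174        11.5042
  7        2.625         1.8196        12.7369
  8        2.625         1.7267        13.8140
  9        2.625         1.6387        14.7480
  10     102.625        60.7963       607.9632
  Σ                     79.1467       693.3340
Price P = Σ PV = 79.1467.
Macaulay duration = Σ(t·PV) / P = 693.3340 / 79.1467 = 8.76011 half-year periods.
In years: 8.76011 / 2 = 4.38006 years.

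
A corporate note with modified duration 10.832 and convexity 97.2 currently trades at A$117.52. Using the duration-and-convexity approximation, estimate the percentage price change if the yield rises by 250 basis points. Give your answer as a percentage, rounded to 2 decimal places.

-24.04%

Duration effect: -D_mod·Δy = -10.832 × (+0.025) = -0.270800
Convexity effect: ½·C·(Δy)² = 0.5 × 97.2 × (0.025)² = +0.0303750
ΔP/P ≈ -0.270800 + 0.0303750 = -0.240425
= -24.0425%.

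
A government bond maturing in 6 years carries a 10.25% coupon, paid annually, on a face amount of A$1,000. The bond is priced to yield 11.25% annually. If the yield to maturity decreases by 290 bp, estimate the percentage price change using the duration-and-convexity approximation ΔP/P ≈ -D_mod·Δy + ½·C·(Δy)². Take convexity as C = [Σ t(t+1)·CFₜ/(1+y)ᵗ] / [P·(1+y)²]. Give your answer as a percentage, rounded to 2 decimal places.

With y = 0.1125:
  t   CF        PV=CF/(1+0.1125)^t    t·PV        t(t+1)·PV
  1       102.50        92.1348        92.1348         184.2697
  2       102.50        82.8178       165.6357         496.9070
  3       102.50        74.4430       223.3290         893.3159
  4       102.50        66.9150       267.6602       1,338.3009
  5       102.50        60.1484       300.7418       1,804.4507
  6     1,102.50       581.5385     3,489.2311      24,424.6175
  Σ                    957.9976     4,538.7325      29,141.8616
P = 957.9976; D_Mac = 4.73773 yrs; D_mod = 4.25863 yrs; C = 24.57836.
Duration effect: -4.25863 × (-0.029) = +0.123500
Convexity effect: 0.5 × 24.57836 × (-0.029)² = +0.0103352
ΔP/P ≈ +0.123500 + 0.0103352 = +0.133836 = +13.3836%.

+13.38%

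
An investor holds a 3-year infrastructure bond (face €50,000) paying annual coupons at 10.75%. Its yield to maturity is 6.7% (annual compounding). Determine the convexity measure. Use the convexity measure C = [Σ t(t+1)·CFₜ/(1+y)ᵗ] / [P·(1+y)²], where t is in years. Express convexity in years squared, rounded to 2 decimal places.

9.29

With y = 0.067:
  t   CF        PV=CF/(1+0.067)^t    t·PV        t(t+1)·PV
  1     5,375.00     5,037.4883     5,037.4883      10,074.9766
  2     5,375.00     4,721.1699     9,442.3398      28,327.0194
  3    55,375.00    45,584.8448   136,754.5345     547,018.1381
  Σ                 55,343.5030   151,234.3626     585,420.1341
P = 55,343.5030.
Convexity = Σ t(t+1)·PV / [P·(1+y)²] = 585,420.1341 / (55,343.5030 × 1.138489) = 9.29121.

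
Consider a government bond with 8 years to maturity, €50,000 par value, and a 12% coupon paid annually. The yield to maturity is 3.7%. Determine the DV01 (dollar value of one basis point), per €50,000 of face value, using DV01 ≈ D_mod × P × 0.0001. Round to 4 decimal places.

Periodic yield y = 0.037.
  t   CF        PV=CF/(1+0.037)^t    t·PV
  1     6,000.00     5,785.9209     5,785.9209
  2     6,000.00     5,579.4802    11,158.9603
  3     6,000.00     5,380.4052    16,141.2155
  4     6,000.00     5,188.4331    20,753.7326
  5     6,000.00     5,003.3106    25,016.5532
  6     6,000.00     4,824.7933    28,948.7598
  7     6,000.00     4,652.6454    32,568.5179
  8    56,000.00    41,875.3043   335,002.4343
  Σ                 78,290.2930   475,376.0946
P = 78,290.2930; D_Mac = 6.07197 yrs; D_mod = 5.85532 yrs.
DV01 ≈ 5.85532 × 78,290.2930 × 0.0001 = 45.841475.

€45.8415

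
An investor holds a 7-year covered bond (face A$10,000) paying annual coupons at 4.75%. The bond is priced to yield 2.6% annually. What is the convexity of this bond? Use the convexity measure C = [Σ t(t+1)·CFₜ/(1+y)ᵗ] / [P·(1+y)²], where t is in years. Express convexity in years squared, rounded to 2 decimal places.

With y = 0.026:
  t   CF        PV=CF/(1+0.026)^t    t·PV        t(t+1)·PV
  1       475.00       462.9630       462.9630         925.9259
  2       475.00       451.2310       902.4619       2,707.3857
  3       475.00       439.7963     1,319.3888       5,277.5551
  4       475.00       428.6513     1,714.6053       8,573.0264
  5       475.00       417.7888     2,088.9441      12,533.6644
  6       475.00       407.2016     2,443.2094      17,102.4660
  7    10,475.00     8,752.3063    61,266.1438     490,129.1507
  Σ                 11,359.9381    70,197.7163     537,249.1742
P = 11,359.9381.
Convexity = Σ t(t+1)·PV / [P·(1+y)²] = 537,249.1742 / (11,359.9381 × 1.052676) = 44.92676.

44.93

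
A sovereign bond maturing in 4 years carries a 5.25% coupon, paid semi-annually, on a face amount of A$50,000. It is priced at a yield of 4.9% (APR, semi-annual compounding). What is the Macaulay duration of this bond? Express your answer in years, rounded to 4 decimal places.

3.6622 years

Periodic yield y = 0.0245. Discount each cash flow and weight by its period:
  t   CF        PV=CF/(1+0.0245)^t    t·PV
  1     1,312.50     1,281.1127     1,281.1127
  2     1,312.50     1,250.4761     2,500.9521
  3     1,312.50     1,220.5721     3,661.7162
  4     1,312.50     1,191.3832     4,765.5327
  5     1,312.50     1,162.8923     5,814.4615
  6     1,312.50     1,135.0828     6,810.4967
  7     1,312.50     1,107.9383     7,755.5681
  8    51,312.50    42,279.2693   338,234.1541
  Σ                 50,628.7267   370,823.9942
Price P = Σ PV = 50,628.7267.
Macaulay duration = Σ(t·PV) / P = 370,823.9942 / 50,628.7267 = 7.32438 half-year periods.
In years: 7.32438 / 2 = 3.66219 years.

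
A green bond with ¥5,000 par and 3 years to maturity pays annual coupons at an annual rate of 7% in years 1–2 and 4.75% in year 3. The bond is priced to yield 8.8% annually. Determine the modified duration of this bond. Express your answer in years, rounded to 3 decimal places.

Periodic yield y = 0.088. First find Macaulay duration:
  t   CF        PV=CF/(1+0.088)^t    t·PV
  1       350.00       321.6912       321.6912
  2       350.00       295.6720       591.3441
  3     5,237.50     4,066.6552    12,199.9656
  Σ                  4,684.0184    13,113.0008
P = 4,684.0184; Macaulay duration = 13,113.0008 / 4,684.0184 = 2.79952 years.
Modified duration = D_Mac / (1 + y) = 2.79952 / 1.088 = 2.57309 years.

2.573 years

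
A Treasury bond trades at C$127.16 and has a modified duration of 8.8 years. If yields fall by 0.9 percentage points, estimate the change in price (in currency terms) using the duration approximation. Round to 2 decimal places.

+C$10.07

Duration approximation: ΔP/P ≈ -D_mod · Δy = -8.8 × (-0.009) = +0.079200.
ΔP ≈ 127.16 × (+0.079200) = +10.071072.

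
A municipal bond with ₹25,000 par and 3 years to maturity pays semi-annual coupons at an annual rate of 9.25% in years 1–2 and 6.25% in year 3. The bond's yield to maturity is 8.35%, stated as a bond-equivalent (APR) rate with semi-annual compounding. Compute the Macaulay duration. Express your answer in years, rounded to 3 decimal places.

2.690 years

Periodic yield y = 0.04175. Discount each cash flow and weight by its period:
  t   CF        PV=CF/(1+0.04175)^t    t·PV
  1     1,156.25     1,109.9112     1,109.9112
  2     1,156.25     1,065.4295     2,130.8590
  3     1,156.25     1,022.7305     3,068.1916
  4     1,156.25       981.7428     3,926.9711
  5       781.25       636.7552     3,183.7759
  6    25,781.25    20,170.7903   121,024.7421
  Σ                 24,987.3595   134,444.4509
Price P = Σ PV = 24,987.3595.
Macaulay duration = Σ(t·PV) / P = 134,444.4509 / 24,987.3595 = 5.38050 half-year periods.
In years: 5.38050 / 2 = 2.69025 years.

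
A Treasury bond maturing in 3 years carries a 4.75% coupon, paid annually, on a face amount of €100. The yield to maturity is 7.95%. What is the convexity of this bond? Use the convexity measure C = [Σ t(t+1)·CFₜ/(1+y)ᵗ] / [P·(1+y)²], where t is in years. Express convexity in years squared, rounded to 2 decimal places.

9.66

With y = 0.0795:
  t   CF        PV=CF/(1+0.0795)^t    t·PV        t(t+1)·PV
  1         4.75         4.4002         4.4002           8.8004
  2         4.75         4.0761         8.1523          24.4568
  3       104.75        83.2695       249.8086         999.2343
  Σ                     91.7458       262.3610       1,032.4915
P = 91.7458.
Convexity = Σ t(t+1)·PV / [P·(1+y)²] = 1,032.4915 / (91.7458 × 1.165320) = 9.65728.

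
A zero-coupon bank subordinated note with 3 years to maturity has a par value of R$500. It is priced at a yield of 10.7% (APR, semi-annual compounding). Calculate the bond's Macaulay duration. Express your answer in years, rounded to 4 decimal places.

A zero-coupon bond has a single cash flow at maturity, so its Macaulay duration equals its maturity: 3 years.
(Equivalently: 6 semi-annual periods ÷ 2 = 3 years.)

3.0000 years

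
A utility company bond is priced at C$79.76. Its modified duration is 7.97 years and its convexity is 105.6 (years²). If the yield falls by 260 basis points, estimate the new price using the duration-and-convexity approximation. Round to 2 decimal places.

Duration effect: -D_mod·Δy = -7.97 × (-0.026) = +0.207220
Convexity effect: ½·C·(Δy)² = 0.5 × 105.6 × (-0.026)² = +0.0356928
ΔP/P ≈ +0.207220 + 0.0356928 = +0.2429128
New price ≈ 79.76 × (1 + 0.2429128) = 99.134724928.

C$99.13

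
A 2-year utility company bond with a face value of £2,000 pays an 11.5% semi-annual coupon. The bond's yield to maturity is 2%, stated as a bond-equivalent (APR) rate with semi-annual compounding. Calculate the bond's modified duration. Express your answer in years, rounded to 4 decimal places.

Periodic yield y = 0.01. First find Macaulay duration:
  t   CF        PV=CF/(1+0.01)^t    t·PV
  1       115.00       113.8614       113.8614
  2       115.00       112.7340       225.4681
  3       115.00       111.6179       334.8536
  4     2,115.00     2,032.4734     8,129.8937
  Σ                  2,370.6867     8,804.0768
P = 2,370.6867; Macaulay duration = 8,804.0768 / 2,370.6867 = 3.71372 half-year periods = 1.85686 years.
Modified duration = D_Mac / (1 + y) = 1.85686 / 1.01 = 1.83848 years.

1.8385 years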